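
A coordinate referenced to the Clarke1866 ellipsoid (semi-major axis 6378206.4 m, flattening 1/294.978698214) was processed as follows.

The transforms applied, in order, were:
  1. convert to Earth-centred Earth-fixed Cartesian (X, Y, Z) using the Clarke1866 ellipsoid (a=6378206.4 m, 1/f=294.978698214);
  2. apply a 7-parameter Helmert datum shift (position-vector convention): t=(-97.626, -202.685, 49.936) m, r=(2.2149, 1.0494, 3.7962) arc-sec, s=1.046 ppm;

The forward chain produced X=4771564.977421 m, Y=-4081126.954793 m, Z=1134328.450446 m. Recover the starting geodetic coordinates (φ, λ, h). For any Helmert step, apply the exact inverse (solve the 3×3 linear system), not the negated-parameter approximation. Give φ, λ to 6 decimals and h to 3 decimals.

φ=10.309128°, λ=-40.539442°, h=2857.333 m

start: X=4771564.9774, Y=-4081126.9548, Z=1134328.4504 m
→ Helmert⁻¹: X=4771576.7325, Y=-4080995.6389, Z=1134345.4263
→ geod (Bowring, a=6378206.400): φ=10.30912800°, λ=-40.53944200°, h=2857.3330 m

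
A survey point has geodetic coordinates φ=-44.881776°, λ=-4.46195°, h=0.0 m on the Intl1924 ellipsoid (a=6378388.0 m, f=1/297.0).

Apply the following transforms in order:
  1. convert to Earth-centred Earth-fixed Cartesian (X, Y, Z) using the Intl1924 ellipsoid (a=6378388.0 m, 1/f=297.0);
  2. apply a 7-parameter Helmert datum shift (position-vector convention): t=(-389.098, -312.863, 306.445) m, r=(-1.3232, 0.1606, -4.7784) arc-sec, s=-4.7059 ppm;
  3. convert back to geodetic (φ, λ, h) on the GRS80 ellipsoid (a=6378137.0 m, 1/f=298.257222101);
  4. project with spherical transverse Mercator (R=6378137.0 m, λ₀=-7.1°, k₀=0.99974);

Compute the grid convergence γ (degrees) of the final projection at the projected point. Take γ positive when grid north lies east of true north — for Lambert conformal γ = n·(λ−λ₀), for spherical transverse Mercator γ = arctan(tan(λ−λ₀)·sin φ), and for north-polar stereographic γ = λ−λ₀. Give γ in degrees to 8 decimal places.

start: φ=-44.881776°, λ=-4.461950°, h=0.000 m
→ ECEF (a=6378388.000, f=1/297.0): X=4513361.0170, Y=-352193.4945, Z=-4478128.9741
→ Helmert 7p (PV): X=4512939.0339, Y=-352637.9849, Z=-4477802.7103
→ geod (Bowring, a=6378137.000): φ=-44.88132520°, λ=-4.46797453°, h=-298.2216 m
→ into tm (λ₀=-7.1°): φ=-44.88132520°, λ−λ₀=2.63202547°
convergence γ = -1.85792025°

-1.85792025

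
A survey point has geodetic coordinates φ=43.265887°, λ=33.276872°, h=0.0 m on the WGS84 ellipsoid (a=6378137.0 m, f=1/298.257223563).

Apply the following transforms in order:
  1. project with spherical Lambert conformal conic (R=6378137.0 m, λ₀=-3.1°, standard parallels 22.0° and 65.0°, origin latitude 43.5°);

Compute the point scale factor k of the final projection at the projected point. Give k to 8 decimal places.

0.92967364

start: φ=43.265887°, λ=33.276872°, h=0.000 m
→ into lcc (λ₀=-3.1°): φ=43.26588700°, λ−λ₀=36.37687200°
scale k = 0.92967364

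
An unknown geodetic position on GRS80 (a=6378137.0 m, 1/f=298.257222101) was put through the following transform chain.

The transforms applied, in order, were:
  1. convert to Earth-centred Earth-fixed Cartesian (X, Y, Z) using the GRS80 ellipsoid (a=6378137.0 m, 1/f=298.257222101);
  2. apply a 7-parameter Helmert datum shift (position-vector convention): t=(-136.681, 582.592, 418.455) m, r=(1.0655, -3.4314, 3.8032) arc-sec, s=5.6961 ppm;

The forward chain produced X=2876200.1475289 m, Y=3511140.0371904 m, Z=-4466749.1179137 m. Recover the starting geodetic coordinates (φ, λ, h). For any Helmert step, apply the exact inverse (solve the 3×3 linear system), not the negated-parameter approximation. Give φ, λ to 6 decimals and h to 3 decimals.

φ=-44.739862°, λ=50.670383°, h=494.031 m

start: X=2876200.1475, Y=3511140.0372, Z=-4466749.1179 m
→ Helmert⁻¹: X=2876310.8561, Y=3510461.3379, Z=-4467208.1116
→ geod (Bowring, a=6378137.000): φ=-44.73986200°, λ=50.67038300°, h=494.0310 m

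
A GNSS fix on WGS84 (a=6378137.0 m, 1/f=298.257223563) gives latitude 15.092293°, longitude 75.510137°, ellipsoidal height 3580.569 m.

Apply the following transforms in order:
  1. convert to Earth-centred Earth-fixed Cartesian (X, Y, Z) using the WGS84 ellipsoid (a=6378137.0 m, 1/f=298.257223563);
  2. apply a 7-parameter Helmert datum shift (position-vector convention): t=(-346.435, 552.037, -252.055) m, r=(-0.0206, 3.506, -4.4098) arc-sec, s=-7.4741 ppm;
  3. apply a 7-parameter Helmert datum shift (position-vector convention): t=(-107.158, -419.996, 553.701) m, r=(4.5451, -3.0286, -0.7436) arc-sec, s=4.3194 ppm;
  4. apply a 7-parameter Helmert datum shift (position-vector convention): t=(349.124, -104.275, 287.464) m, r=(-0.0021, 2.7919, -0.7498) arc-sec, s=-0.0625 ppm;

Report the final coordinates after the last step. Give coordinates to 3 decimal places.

X=1542122.585 m, Y=5966890.345 m, Z=1651584.663 m

start: φ=15.092293°, λ=75.510137°, h=3580.569 m
→ ECEF (a=6378137.000, f=1/298.257223563): X=1542035.0670, Y=5966962.0943, Z=1650894.4677
→ Helmert 7p (PV): X=1541832.7362, Y=5967436.7311, Z=1650603.2672
→ Helmert 7p (PV): X=1541729.5151, Y=5967000.5807, Z=1651318.2314
→ Helmert 7p (PV): X=1542122.5851, Y=5966890.3452, Z=1651584.6633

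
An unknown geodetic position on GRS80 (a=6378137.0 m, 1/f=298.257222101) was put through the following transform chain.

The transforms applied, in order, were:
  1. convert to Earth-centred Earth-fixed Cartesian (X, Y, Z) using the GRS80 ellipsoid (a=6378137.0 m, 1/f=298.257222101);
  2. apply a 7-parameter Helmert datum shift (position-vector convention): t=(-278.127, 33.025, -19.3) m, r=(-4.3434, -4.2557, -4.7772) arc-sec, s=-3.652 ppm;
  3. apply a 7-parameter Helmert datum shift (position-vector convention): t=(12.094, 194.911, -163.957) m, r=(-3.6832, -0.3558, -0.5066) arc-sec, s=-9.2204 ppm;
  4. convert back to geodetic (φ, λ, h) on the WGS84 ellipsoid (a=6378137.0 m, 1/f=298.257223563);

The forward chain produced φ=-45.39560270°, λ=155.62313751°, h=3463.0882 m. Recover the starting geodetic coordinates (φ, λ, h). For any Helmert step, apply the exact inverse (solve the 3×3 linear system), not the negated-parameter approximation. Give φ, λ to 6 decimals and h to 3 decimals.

φ=-45.394510°, λ=155.624341°, h=3177.620 m

start: φ=-45.395603°, λ=155.623138°, h=3463.088 m
→ ECEF (a=6378137.000, f=1/298.257223563): X=-4088650.1454, Y=1852703.4748, Z=-4520794.8032
→ Helmert⁻¹: X=-4088712.2869, Y=1852596.3261, Z=-4520632.3945
→ Helmert⁻¹: X=-4088585.2655, Y=1852570.5630, Z=-4520506.2370
→ geod (Bowring, a=6378137.000): φ=-45.39451000°, λ=155.62434100°, h=3177.6200 m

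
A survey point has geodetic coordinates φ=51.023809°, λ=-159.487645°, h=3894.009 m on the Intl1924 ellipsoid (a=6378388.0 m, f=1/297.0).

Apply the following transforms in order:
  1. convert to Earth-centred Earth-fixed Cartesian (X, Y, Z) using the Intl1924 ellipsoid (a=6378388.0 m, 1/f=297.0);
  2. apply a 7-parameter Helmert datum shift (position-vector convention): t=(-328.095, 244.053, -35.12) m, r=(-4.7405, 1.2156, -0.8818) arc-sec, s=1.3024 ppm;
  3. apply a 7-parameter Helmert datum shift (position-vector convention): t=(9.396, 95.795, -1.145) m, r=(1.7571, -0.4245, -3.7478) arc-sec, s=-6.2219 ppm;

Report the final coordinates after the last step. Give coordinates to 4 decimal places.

X=-3767879.5613 m, Y=-1409058.7589 m, Z=4938308.6105 m

start: φ=51.023809°, λ=-159.487645°, h=3894.009 m
→ ECEF (a=6378388.000, f=1/297.0): X=-3767566.7085, Y=-1409561.5349, Z=4938334.3293
→ Helmert 7p (PV): X=-3767876.6328, Y=-1409189.7151, Z=4938360.2402
→ Helmert 7p (PV): X=-3767879.5613, Y=-1409058.7589, Z=4938308.6105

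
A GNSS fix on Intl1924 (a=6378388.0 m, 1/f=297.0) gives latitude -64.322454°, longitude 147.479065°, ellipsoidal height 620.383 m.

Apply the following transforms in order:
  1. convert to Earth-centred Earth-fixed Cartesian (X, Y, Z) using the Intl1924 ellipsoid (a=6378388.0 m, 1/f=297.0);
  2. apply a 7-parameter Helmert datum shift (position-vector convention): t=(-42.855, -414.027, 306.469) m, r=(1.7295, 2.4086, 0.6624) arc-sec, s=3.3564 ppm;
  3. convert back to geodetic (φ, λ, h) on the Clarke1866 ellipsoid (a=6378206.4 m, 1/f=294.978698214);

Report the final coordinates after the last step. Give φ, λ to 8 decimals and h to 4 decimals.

φ=-64.32297912°, λ=147.48684852°, h=585.0671 m

start: φ=-64.322454°, λ=147.479065°, h=620.383 m
→ ECEF (a=6378388.000, f=1/297.0): X=-2337032.2945, Y=1490054.5377, Z=-5726069.6181
→ Helmert 7p (PV): X=-2337154.6435, Y=1489686.0192, Z=-5725742.5840
→ geod (Bowring, a=6378206.400): φ=-64.32297912°, λ=147.48684852°, h=585.0671 m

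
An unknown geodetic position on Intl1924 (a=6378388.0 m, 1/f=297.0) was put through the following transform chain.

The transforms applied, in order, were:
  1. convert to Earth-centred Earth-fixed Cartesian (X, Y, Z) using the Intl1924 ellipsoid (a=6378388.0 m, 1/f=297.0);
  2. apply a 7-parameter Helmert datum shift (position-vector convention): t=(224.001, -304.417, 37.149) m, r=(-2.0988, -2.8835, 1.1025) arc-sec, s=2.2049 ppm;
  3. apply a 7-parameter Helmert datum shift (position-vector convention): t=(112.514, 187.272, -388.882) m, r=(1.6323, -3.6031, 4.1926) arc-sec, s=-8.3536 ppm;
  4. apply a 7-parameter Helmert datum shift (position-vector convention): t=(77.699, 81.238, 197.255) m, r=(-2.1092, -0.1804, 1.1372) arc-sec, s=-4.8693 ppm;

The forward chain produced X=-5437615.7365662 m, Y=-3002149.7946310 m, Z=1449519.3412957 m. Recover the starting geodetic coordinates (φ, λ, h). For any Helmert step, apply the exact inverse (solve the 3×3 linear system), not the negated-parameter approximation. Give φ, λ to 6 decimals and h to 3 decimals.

φ=13.223567°, λ=-151.100139°, h=1387.224 m

start: X=-5437615.7366, Y=-3002149.7946, Z=1449519.3413 m
→ Helmert⁻¹: X=-5437735.1981, Y=-3002230.4917, Z=1449303.1995
→ Helmert⁻¹: X=-5437928.8382, Y=-3002320.8386, Z=1449822.9424
→ Helmert⁻¹: X=-5438136.6265, Y=-3001995.4877, Z=1449828.0737
→ geod (Bowring, a=6378388.000): φ=13.22356700°, λ=-151.10013900°, h=1387.2240 m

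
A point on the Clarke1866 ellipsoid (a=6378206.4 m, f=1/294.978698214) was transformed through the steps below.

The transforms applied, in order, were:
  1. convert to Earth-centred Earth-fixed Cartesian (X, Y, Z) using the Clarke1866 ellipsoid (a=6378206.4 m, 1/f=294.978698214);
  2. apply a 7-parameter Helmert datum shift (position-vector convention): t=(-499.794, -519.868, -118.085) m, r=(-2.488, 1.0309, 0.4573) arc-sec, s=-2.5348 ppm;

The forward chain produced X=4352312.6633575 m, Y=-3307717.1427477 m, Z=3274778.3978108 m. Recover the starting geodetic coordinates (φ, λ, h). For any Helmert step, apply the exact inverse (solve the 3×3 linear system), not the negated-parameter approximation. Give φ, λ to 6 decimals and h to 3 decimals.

φ=31.096005°, λ=-37.227549°, h=98.201 m

start: X=4352312.6634, Y=-3307717.1427, Z=3274778.3978 m
→ Helmert⁻¹: X=4352799.7908, Y=-3307254.8105, Z=3274886.6464
→ geod (Bowring, a=6378206.400): φ=31.09600500°, λ=-37.22754900°, h=98.2010 m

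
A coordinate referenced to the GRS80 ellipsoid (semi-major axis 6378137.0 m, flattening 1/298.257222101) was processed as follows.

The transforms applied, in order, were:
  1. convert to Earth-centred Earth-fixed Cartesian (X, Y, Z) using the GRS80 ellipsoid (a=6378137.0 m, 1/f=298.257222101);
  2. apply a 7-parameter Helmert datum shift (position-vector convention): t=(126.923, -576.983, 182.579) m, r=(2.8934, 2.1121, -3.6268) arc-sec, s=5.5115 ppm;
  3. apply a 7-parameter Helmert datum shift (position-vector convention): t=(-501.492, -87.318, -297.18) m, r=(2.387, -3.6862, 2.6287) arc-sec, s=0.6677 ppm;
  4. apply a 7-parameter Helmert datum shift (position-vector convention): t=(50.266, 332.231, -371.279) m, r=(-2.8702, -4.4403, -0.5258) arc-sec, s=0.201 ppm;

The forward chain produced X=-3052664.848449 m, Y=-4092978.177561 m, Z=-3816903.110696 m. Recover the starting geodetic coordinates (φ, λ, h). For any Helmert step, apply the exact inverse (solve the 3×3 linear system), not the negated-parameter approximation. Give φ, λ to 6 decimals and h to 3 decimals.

φ=-36.961384°, λ=-126.716260°, h=3802.425 m

start: X=-3052664.8484, Y=-4092978.1776, Z=-3816903.1107 m
→ Helmert⁻¹: X=-3052786.2255, Y=-4093264.2604, Z=-3816522.3050
→ Helmert⁻¹: X=-3052403.0588, Y=-4093179.4708, Z=-3816120.6584
→ Helmert⁻¹: X=-3052402.1178, Y=-4092687.1355, Z=-3816256.0492
→ geod (Bowring, a=6378137.000): φ=-36.96138400°, λ=-126.71626000°, h=3802.4250 m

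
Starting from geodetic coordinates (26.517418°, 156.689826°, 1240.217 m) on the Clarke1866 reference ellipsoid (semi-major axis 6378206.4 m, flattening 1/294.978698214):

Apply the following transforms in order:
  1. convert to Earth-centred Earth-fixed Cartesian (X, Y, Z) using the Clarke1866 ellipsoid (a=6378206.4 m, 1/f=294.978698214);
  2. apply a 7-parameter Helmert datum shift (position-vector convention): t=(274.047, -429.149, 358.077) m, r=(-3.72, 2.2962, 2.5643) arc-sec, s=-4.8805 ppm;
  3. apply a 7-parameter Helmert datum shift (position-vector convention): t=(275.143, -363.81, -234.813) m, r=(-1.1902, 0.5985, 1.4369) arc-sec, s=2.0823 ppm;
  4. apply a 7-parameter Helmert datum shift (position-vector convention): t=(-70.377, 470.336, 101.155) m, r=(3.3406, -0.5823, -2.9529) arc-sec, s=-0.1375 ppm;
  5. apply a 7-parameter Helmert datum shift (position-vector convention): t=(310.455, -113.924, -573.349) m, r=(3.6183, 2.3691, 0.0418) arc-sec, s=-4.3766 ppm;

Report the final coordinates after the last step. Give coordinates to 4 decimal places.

X=-5245044.7493 m, Y=2259847.5447 m, Z=2830637.5290 m

start: φ=26.517418°, λ=156.689826°, h=1240.217 m
→ ECEF (a=6378206.400, f=1/294.978698214): X=-5245924.6751, Y=2260356.4714, Z=2830865.6669
→ Helmert 7p (PV): X=-5245621.6123, Y=2259902.1279, Z=2831227.5612
→ Helmert 7p (PV): X=-5245364.9203, Y=2259522.8180, Z=2831000.8243
→ Helmert 7p (PV): X=-5245410.2207, Y=2260022.0863, Z=2831123.3765
→ Helmert 7p (PV): X=-5245044.7493, Y=2259847.5447, Z=2830637.5290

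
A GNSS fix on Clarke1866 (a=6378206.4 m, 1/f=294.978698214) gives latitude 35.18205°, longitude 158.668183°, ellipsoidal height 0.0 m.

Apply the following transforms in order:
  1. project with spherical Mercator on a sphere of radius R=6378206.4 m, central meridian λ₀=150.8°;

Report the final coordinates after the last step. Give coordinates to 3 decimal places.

E=875891.655 m, N=4188694.192 m

start: φ=35.182050°, λ=158.668183°, h=0.000 m
→ merc (R=6378206.4, λ₀=150.8°): E=875891.6554, N=4188694.1917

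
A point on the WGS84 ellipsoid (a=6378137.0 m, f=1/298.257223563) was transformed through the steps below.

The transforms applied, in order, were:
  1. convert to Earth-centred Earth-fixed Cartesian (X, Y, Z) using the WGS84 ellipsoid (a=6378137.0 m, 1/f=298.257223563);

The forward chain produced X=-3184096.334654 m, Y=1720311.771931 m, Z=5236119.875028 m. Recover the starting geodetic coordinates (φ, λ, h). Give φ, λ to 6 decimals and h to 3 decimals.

φ=55.528248°, λ=151.618420°, h=1488.890 m

start: X=-3184096.3347, Y=1720311.7719, Z=5236119.8750 m
→ geod (Bowring, a=6378137.000): φ=55.52824800°, λ=151.61842000°, h=1488.8900 m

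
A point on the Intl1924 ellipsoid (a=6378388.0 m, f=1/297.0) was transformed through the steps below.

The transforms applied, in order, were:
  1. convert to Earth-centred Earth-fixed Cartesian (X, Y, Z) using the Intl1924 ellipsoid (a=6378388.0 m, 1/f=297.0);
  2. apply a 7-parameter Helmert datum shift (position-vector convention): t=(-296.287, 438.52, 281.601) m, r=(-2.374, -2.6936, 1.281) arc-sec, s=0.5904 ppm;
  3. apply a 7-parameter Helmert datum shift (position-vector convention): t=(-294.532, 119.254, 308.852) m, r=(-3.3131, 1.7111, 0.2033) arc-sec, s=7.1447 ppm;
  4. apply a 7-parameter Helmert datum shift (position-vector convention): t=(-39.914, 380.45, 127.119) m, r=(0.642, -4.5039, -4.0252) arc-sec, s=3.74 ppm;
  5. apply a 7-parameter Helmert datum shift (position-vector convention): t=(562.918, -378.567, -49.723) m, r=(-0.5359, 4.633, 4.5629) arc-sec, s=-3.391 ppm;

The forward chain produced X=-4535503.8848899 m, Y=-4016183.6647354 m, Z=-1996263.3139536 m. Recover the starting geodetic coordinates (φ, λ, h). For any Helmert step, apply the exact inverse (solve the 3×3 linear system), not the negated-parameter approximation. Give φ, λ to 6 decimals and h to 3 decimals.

start: X=-4535503.8849, Y=-4016183.6647, Z=-1996263.3140 m
→ Helmert⁻¹: X=-4536126.1781, Y=-4015713.1825, Z=-1996332.6813
→ Helmert⁻¹: X=-4536034.5159, Y=-4016173.3454, Z=-1996340.7865
→ Helmert⁻¹: X=-4535694.9719, Y=-4016227.3616, Z=-1996737.5097
→ Helmert⁻¹: X=-4535447.0310, Y=-4016612.3584, Z=-1997004.9327
→ geod (Bowring, a=6378388.000): φ=-18.35890100°, λ=-138.47175400°, h=2714.0530 m

φ=-18.358901°, λ=-138.471754°, h=2714.053 m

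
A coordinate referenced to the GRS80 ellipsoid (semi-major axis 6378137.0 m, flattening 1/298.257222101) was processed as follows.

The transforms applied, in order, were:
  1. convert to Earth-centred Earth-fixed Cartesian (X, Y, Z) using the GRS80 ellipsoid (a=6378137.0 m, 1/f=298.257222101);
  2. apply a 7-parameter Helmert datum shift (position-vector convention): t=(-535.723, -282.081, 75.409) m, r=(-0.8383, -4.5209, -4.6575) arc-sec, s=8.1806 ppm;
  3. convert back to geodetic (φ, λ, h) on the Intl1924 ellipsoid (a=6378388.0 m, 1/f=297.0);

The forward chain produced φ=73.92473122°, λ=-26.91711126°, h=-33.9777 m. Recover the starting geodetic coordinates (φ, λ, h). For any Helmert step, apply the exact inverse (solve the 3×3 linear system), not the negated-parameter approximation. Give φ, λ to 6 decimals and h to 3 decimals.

start: φ=73.924731°, λ=-26.917111°, h=-33.978 m
→ ECEF (a=6378388.000, f=1/297.0): X=1579734.0232, Y=-802038.1153, Z=6106731.8737
→ Helmert⁻¹: X=1580408.7656, Y=-801738.6078, Z=6106568.6113
→ geod (Bowring, a=6378137.000): φ=73.91987600°, λ=-26.89860100°, h=104.9020 m

φ=73.919876°, λ=-26.898601°, h=104.902 m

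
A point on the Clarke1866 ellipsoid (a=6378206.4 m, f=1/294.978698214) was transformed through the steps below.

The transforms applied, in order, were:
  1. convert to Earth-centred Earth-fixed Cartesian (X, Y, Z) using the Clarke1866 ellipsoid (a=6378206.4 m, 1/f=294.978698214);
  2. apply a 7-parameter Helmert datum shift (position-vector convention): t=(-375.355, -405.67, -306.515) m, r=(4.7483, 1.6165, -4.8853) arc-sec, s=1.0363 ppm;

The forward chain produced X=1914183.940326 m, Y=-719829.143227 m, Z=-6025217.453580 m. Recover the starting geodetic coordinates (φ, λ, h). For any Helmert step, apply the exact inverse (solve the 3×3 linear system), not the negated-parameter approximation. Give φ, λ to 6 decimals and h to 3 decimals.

φ=-71.366473°, λ=-20.596254°, h=3783.762 m

start: X=1914183.9403, Y=-719829.1432, Z=-6025217.4536 m
→ Helmert⁻¹: X=1914621.5697, Y=-719516.0757, Z=-6024873.1265
→ geod (Bowring, a=6378206.400): φ=-71.36647300°, λ=-20.59625400°, h=3783.7620 m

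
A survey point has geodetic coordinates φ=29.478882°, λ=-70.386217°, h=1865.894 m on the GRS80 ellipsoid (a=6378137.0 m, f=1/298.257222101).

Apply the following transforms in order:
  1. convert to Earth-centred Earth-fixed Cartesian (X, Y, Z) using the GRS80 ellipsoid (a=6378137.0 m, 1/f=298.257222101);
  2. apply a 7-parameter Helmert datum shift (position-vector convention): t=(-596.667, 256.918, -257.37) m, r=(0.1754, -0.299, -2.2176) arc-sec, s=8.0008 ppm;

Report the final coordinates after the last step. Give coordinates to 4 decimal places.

X=1865236.5373 m, Y=-5235818.8180 m, Z=3120901.2560 m

start: φ=29.478882°, λ=-70.386217°, h=1865.894 m
→ ECEF (a=6378137.000, f=1/298.257222101): X=1865879.0942, Y=-5236011.1289, Z=3121135.4022
→ Helmert 7p (PV): X=1865236.5373, Y=-5235818.8180, Z=3120901.2560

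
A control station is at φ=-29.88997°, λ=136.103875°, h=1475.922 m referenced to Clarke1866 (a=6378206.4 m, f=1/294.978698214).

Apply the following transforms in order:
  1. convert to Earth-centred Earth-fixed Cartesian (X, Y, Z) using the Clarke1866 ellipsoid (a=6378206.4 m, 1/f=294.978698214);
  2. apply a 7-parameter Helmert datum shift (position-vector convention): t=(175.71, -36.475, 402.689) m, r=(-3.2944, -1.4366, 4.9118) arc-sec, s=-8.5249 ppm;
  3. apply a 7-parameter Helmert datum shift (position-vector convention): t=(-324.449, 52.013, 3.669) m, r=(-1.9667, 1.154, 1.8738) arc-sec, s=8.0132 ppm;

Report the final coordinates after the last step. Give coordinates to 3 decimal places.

X=-3989308.909 m, Y=3838021.383 m, Z=-3160063.155 m

start: φ=-29.889970°, λ=136.103875°, h=1475.922 m
→ ECEF (a=6378206.400, f=1/294.978698214): X=-3989040.2783, Y=3838219.6447, Z=-3160367.7693
→ Helmert 7p (PV): X=-3988899.9499, Y=3838004.9827, Z=-3160027.2237
→ Helmert 7p (PV): X=-3989308.9089, Y=3838021.3826, Z=-3160063.1545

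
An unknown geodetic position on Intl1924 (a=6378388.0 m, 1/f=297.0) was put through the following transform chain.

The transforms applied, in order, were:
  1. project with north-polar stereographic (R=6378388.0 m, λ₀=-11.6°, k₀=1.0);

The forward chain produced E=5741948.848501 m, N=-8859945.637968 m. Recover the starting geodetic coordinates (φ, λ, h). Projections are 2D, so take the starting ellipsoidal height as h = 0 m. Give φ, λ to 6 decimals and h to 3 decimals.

φ=10.775756°, λ=21.346444°, h=0.000 m

start: E=5741948.8485, N=-8859945.6380 m
→ stereo⁻¹: φ=10.77575600°, λ=21.34644400°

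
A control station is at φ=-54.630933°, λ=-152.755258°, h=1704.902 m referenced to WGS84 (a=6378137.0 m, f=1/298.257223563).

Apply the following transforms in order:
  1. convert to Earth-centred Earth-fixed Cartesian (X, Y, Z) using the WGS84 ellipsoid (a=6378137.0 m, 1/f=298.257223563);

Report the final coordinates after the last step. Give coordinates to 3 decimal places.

start: φ=-54.630933°, λ=-152.755258°, h=1704.902 m
→ ECEF (a=6378137.000, f=1/298.257223563): X=-3290549.1060, Y=-1694362.0979, Z=-5179100.3920

X=-3290549.106 m, Y=-1694362.098 m, Z=-5179100.392 m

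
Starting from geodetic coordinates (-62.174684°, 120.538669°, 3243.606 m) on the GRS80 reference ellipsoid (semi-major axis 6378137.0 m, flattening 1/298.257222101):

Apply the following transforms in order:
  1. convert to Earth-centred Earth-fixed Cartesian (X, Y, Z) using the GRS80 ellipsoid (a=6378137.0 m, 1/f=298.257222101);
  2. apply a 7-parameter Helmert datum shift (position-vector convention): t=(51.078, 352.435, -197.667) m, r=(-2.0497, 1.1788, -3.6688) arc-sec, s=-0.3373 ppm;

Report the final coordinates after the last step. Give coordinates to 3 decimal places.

X=-1517439.127 m, Y=2572562.549 m, Z=-5620709.911 m

start: φ=-62.174684°, λ=120.538669°, h=3243.606 m
→ ECEF (a=6378137.000, f=1/298.257222101): X=-1517504.3483, Y=2572239.8421, Z=-5620497.2517
→ Helmert 7p (PV): X=-1517439.1275, Y=2572562.5489, Z=-5620709.9114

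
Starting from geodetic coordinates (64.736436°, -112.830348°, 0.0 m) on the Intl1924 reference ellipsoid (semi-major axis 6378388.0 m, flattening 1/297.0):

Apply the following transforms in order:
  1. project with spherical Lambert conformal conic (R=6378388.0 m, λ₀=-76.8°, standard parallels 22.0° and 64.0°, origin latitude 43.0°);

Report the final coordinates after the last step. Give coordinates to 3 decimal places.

E=-1667317.628 m, N=2680825.045 m

start: φ=64.736436°, λ=-112.830348°, h=0.000 m
→ lcc (R=6378388.0, λ₀=-76.8°): E=-1667317.6281, N=2680825.0449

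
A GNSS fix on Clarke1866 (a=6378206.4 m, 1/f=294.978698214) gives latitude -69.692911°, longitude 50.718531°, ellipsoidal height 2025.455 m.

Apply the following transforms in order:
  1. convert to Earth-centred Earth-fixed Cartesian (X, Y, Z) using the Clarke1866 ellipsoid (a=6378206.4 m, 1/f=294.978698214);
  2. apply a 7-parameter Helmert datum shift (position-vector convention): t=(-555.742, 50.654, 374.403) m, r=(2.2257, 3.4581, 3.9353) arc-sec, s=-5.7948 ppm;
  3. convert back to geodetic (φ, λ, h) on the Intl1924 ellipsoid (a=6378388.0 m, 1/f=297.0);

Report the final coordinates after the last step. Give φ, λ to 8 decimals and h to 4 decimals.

start: φ=-69.692911°, λ=50.718531°, h=2025.455 m
→ ECEF (a=6378206.400, f=1/294.978698214): X=1406112.6639, Y=1719068.0381, Z=-5960951.1594
→ Helmert 7p (PV): X=1405416.0392, Y=1719199.8786, Z=-5960547.2382
→ geod (Bowring, a=6378388.000): φ=-69.69364612°, λ=50.73459800°, h=1218.5755 m

φ=-69.69364612°, λ=50.73459800°, h=1218.5755 m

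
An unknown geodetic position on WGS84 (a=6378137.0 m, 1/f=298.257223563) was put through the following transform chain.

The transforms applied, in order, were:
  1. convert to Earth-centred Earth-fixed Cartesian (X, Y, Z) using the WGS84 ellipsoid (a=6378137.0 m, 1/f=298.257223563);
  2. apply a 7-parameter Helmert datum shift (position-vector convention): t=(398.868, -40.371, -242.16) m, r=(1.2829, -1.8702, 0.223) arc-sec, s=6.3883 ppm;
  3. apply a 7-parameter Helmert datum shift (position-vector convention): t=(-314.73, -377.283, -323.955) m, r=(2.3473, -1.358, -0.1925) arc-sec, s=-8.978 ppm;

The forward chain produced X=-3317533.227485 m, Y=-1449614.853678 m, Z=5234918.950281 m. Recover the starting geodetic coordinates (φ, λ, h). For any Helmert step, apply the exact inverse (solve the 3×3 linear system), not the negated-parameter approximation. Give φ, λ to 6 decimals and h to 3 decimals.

φ=55.517229°, λ=-156.404222°, h=1671.819 m

start: X=-3317533.2275, Y=-1449614.8537, Z=5234918.9503 m
→ Helmert⁻¹: X=-3317212.4591, Y=-1449194.0997, Z=5235328.2394
→ Helmert⁻¹: X=-3317544.2291, Y=-1449108.3208, Z=5235576.0463
→ geod (Bowring, a=6378137.000): φ=55.51722900°, λ=-156.40422200°, h=1671.8190 m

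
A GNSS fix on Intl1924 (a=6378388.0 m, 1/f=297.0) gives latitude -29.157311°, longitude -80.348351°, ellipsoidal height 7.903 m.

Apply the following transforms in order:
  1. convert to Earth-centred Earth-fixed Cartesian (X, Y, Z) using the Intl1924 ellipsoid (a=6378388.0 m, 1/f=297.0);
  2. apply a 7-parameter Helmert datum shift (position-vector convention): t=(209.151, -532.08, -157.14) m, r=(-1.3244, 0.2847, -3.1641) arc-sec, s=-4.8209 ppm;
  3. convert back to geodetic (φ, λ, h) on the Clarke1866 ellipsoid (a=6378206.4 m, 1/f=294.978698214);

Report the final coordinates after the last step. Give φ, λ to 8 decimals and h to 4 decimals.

start: φ=-29.157311°, λ=-80.348351°, h=7.903 m
→ ECEF (a=6378388.000, f=1/297.0): X=934625.0440, Y=-5495702.3071, Z=-3089187.1719
→ Helmert 7p (PV): X=934741.1218, Y=-5496242.0651, Z=-3089295.4223
→ geod (Bowring, a=6378206.400): φ=-29.15686245°, λ=-80.34810497°, h=758.6260 m

φ=-29.15686245°, λ=-80.34810497°, h=758.6260 m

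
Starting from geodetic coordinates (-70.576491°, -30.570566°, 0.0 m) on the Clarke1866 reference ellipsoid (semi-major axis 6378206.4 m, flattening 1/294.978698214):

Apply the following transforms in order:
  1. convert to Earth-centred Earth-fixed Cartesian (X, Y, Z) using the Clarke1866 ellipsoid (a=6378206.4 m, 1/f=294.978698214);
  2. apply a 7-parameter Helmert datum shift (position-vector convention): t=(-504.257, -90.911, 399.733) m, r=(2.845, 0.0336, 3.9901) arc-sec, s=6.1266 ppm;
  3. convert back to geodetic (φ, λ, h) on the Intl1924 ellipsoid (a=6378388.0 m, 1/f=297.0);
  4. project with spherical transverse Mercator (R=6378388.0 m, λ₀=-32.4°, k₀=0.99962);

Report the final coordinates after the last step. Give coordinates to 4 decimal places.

start: φ=-70.576491°, λ=-30.570566°, h=0.000 m
→ ECEF (a=6378206.400, f=1/294.978698214): X=1831762.4074, Y=-1082031.5188, Z=-5992549.3585
→ Helmert 7p (PV): X=1831289.3282, Y=-1082010.9687, Z=-5992201.5623
→ geod (Bowring, a=6378388.000): φ=-70.57815972°, λ=-30.57657056°, h=-778.8162 m
→ tm (R=6378388.0, λ₀=-32.4°): E=67464.2531, N=-7855060.8518

E=67464.2531 m, N=-7855060.8518 m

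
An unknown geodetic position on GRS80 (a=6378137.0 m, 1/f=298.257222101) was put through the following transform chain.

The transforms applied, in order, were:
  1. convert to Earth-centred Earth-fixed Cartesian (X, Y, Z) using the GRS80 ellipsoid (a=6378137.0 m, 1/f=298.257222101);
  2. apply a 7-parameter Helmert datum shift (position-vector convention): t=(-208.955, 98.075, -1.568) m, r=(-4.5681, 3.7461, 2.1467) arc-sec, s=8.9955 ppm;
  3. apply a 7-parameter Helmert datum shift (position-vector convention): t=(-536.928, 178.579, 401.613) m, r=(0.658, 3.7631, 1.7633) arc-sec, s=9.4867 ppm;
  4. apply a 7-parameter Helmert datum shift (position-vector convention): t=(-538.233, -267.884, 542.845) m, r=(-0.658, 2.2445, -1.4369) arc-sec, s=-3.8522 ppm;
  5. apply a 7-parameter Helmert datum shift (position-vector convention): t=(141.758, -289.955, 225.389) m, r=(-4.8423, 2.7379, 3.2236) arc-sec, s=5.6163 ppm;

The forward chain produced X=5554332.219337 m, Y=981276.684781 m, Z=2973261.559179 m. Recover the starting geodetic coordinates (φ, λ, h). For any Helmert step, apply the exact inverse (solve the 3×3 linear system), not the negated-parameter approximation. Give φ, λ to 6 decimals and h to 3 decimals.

φ=27.944192°, λ=10.017161°, h=2925.837 m

start: X=5554332.2193, Y=981276.6848, Z=2973261.5592 m
→ Helmert⁻¹: X=5554135.1411, Y=981404.5272, Z=2973116.2364
→ Helmert⁻¹: X=5554655.5857, Y=981705.4052, Z=2972648.4179
→ Helmert⁻¹: X=5555093.9771, Y=981479.5078, Z=2972316.8246
→ Helmert⁻¹: X=5555209.1884, Y=981248.9597, Z=2972414.2784
→ geod (Bowring, a=6378137.000): φ=27.94419200°, λ=10.01716100°, h=2925.8370 m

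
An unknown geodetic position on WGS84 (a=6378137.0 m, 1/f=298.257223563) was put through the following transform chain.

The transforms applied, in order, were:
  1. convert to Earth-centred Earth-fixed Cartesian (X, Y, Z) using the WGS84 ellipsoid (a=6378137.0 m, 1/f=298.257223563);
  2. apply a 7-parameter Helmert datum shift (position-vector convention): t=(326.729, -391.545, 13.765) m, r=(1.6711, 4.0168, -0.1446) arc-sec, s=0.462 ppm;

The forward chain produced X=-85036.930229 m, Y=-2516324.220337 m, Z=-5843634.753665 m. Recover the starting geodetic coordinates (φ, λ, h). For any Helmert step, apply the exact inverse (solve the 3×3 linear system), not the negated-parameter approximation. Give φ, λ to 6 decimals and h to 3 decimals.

start: X=-85036.9302, Y=-2516324.2203, Z=-5843634.7537 m
→ Helmert⁻¹: X=-85248.0572, Y=-2515978.9162, Z=-5843627.0953
→ geod (Bowring, a=6378137.000): φ=-66.83317800°, λ=-91.94059100°, h=2727.8350 m

φ=-66.833178°, λ=-91.940591°, h=2727.835 m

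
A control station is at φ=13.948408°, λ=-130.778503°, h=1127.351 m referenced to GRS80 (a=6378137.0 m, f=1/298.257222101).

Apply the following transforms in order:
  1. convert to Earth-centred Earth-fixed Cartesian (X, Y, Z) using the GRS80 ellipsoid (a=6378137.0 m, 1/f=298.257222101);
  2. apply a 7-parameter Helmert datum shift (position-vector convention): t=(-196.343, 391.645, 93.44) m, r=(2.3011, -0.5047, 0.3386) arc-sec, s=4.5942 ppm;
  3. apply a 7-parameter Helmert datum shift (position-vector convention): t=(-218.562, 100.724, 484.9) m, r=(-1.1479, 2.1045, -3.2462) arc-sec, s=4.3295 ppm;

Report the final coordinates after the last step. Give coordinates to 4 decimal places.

start: φ=13.948408°, λ=-130.778503°, h=1127.351 m
→ ECEF (a=6378137.000, f=1/298.257222101): X=-4044459.3890, Y=-4689106.9487, Z=1527714.4187
→ Helmert 7p (PV): X=-4044670.3535, Y=-4688760.5290, Z=1527752.6690
→ Helmert 7p (PV): X=-4044964.6315, Y=-4688607.9474, Z=1528311.5448

X=-4044964.6315 m, Y=-4688607.9474 m, Z=1528311.5448 m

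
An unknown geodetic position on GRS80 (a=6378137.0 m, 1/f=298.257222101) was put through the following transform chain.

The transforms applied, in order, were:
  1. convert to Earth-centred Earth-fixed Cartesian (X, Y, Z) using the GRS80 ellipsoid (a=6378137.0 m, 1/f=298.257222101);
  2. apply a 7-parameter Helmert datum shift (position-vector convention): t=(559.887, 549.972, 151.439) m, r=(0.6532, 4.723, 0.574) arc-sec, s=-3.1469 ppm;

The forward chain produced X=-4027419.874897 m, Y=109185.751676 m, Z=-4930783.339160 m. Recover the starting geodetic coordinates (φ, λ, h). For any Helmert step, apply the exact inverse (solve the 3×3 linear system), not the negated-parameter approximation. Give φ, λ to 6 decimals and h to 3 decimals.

φ=-50.934787°, λ=178.455110°, h=2662.246 m

start: X=-4027419.8749, Y=109185.7517, Z=-4930783.3392 m
→ Helmert⁻¹: X=-4027879.2255, Y=108631.7148, Z=-4931042.8688
→ geod (Bowring, a=6378137.000): φ=-50.93478700°, λ=178.45511000°, h=2662.2460 m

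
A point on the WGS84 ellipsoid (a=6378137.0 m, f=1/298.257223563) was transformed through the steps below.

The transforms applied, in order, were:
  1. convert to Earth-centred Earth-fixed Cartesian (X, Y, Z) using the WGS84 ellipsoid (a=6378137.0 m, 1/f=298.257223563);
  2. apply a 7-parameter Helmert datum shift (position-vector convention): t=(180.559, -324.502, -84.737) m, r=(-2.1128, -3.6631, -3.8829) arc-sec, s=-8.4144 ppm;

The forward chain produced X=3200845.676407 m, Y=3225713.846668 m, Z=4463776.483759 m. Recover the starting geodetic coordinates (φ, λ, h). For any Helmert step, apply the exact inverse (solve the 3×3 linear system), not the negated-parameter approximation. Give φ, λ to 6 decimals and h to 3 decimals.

start: X=3200845.6764, Y=3225713.8467, Z=4463776.4838 m
→ Helmert⁻¹: X=3200710.5938, Y=3226080.0228, Z=4463874.9849
→ geod (Bowring, a=6378137.000): φ=44.67978000°, λ=45.22617100°, h=2502.4620 m

φ=44.679780°, λ=45.226171°, h=2502.462 m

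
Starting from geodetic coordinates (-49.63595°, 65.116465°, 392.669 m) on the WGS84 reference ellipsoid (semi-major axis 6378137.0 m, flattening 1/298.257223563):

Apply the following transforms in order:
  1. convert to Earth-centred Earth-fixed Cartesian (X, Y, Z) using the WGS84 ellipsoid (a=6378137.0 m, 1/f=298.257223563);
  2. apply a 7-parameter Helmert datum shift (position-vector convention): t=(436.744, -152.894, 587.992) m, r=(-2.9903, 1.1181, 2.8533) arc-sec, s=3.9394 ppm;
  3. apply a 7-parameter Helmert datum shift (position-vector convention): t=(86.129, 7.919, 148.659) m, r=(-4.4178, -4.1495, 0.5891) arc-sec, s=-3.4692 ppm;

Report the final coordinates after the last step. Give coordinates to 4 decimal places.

start: φ=-49.635950°, λ=65.116465°, h=392.669 m
→ ECEF (a=6378137.000, f=1/298.257223563): X=1741610.9924, Y=3754804.7202, Z=-4836962.3237
→ Helmert 7p (PV): X=1741976.4363, Y=3754620.5864, Z=-4836457.2623
→ Helmert 7p (PV): X=1742143.0951, Y=3754516.8677, Z=-4836337.1974

X=1742143.0951 m, Y=3754516.8677 m, Z=-4836337.1974 m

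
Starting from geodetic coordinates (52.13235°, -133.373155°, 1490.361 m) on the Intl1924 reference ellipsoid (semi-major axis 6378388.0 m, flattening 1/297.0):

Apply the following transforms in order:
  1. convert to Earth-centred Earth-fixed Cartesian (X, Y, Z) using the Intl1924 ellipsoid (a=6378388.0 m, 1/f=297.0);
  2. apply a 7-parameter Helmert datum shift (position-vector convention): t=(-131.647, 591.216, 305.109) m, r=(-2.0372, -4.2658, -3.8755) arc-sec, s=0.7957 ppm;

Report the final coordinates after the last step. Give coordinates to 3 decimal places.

start: φ=52.132350°, λ=-133.373155°, h=1490.361 m
→ ECEF (a=6378388.000, f=1/297.0): X=-2695103.9037, Y=-2852668.6015, Z=5013131.8012
→ Helmert 7p (PV): X=-2695394.9715, Y=-2851979.5043, Z=5013413.3359

X=-2695394.972 m, Y=-2851979.504 m, Z=5013413.336 m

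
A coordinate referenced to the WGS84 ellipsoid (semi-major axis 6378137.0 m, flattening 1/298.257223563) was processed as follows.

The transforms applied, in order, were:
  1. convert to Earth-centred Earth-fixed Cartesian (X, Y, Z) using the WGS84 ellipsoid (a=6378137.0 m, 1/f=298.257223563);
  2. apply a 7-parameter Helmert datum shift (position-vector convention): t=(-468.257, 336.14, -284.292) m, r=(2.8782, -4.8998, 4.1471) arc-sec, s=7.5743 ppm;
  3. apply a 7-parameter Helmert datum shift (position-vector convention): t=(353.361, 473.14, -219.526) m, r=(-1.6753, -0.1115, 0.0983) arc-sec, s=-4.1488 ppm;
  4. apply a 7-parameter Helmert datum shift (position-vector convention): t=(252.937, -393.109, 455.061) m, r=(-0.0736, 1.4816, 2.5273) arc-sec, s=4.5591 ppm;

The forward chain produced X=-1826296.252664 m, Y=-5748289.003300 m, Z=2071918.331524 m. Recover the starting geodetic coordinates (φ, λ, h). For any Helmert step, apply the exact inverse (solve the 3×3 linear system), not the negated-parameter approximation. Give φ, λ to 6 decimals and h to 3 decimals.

φ=19.076882°, λ=-107.627285°, h=1894.113 m

start: X=-1826296.2527, Y=-5748289.0033, Z=2071918.3315 m
→ Helmert⁻¹: X=-1826626.1681, Y=-5747848.0472, Z=2071438.6549
→ Helmert⁻¹: X=-1826988.7285, Y=-5748360.9912, Z=2071621.0748
→ Helmert⁻¹: X=-1826572.9960, Y=-5748587.9519, Z=2072013.2790
→ geod (Bowring, a=6378137.000): φ=19.07688200°, λ=-107.62728500°, h=1894.1130 m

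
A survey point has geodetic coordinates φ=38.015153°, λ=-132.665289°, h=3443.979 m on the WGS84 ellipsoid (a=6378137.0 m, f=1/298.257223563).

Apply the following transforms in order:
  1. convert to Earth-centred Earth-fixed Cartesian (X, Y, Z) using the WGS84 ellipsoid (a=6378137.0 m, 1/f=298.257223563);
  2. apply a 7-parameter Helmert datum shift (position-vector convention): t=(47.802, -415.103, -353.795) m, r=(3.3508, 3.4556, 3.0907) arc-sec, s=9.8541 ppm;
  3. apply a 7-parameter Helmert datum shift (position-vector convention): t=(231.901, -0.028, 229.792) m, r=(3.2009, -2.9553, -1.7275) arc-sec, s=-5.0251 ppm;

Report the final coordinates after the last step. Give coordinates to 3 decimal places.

X=-3411389.205 m, Y=-3702285.951 m, Z=3908675.819 m

start: φ=38.015153°, λ=-132.665289°, h=3443.979 m
→ ECEF (a=6378137.000, f=1/298.257223563): X=-3411686.3798, Y=-3701706.2424, Z=3908890.2547
→ Helmert 7p (PV): X=-3411551.2423, Y=-3702272.4451, Z=3908572.0002
→ Helmert 7p (PV): X=-3411389.2054, Y=-3702285.9512, Z=3908675.8188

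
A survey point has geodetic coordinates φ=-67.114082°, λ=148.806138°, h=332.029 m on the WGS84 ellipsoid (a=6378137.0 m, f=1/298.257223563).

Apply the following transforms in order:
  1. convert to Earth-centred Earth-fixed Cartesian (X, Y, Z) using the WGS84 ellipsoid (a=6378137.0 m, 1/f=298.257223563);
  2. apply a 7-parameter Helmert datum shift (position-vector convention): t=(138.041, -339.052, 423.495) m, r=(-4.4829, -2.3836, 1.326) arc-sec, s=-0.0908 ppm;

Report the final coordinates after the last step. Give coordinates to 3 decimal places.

X=-2127785.518 m, Y=1287960.752 m, Z=-5853307.304 m

start: φ=-67.114082°, λ=148.806138°, h=332.029 m
→ ECEF (a=6378137.000, f=1/298.257223563): X=-2127983.1146, Y=1288440.8230, Z=-5853678.7368
→ Helmert 7p (PV): X=-2127785.5181, Y=1287960.7519, Z=-5853307.3039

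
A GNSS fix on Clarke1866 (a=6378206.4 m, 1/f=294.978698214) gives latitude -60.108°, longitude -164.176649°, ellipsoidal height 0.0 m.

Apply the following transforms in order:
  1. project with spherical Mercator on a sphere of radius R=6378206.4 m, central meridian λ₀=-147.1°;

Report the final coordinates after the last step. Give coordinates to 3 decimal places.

start: φ=-60.108000°, λ=-164.176649°, h=0.000 m
→ merc (R=6378206.4, λ₀=-147.1°): E=-1900984.5554, N=-8423913.9102

E=-1900984.555 m, N=-8423913.910 m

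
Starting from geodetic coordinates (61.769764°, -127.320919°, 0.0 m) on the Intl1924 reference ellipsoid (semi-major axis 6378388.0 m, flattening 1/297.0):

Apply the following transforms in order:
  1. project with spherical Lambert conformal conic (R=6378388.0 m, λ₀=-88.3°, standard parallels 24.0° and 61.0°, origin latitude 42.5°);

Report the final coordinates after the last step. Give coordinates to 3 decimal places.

E=-1990935.402 m, N=2545324.661 m

start: φ=61.769764°, λ=-127.320919°, h=0.000 m
→ lcc (R=6378388.0, λ₀=-88.3°): E=-1990935.4023, N=2545324.6613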